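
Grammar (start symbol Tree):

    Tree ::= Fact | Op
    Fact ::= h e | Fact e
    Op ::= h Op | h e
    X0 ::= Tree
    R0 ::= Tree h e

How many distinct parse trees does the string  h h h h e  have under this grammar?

Parse trees for h h h h e:
  [Tree [Op h [Op h [Op h [Op h e]]]]]

1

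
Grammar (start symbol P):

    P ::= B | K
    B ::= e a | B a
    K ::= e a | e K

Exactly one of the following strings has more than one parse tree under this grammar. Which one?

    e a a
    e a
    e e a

e a a: 1 tree
e a: 2 trees
e e a: 1 tree

e a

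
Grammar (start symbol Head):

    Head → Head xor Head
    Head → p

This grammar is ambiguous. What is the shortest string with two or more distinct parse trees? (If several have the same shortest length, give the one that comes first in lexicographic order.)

length 1: no string has ≥2 trees
length 3: no string has ≥2 trees
length 5: p xor p xor p has 2 parse trees

Two derivations of p xor p xor p:
  Head ⇒ Head xor Head ⇒ Head xor Head xor Head ⇒ p xor Head xor Head ⇒ p xor p xor Head ⇒ p xor p xor p
  Head ⇒ Head xor Head ⇒ p xor Head ⇒ p xor Head xor Head ⇒ p xor p xor Head ⇒ p xor p xor p

p xor p xor p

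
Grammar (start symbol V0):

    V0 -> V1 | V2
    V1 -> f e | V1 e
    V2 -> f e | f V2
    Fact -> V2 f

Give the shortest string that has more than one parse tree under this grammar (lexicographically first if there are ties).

length 2: f e has 2 parse trees

Two derivations of f e:
  V0 ⇒ V1 ⇒ f e
  V0 ⇒ V2 ⇒ f e

f e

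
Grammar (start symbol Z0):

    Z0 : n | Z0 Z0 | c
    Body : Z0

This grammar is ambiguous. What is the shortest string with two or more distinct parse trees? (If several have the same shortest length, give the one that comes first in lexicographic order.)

length 1: no string has ≥2 trees
length 2: no string has ≥2 trees
length 3: c c c has 2 parse trees

Two derivations of c c c:
  Z0 ⇒ Z0 Z0 ⇒ Z0 Z0 Z0 ⇒ c Z0 Z0 ⇒ c c Z0 ⇒ c c c
  Z0 ⇒ Z0 Z0 ⇒ c Z0 ⇒ c Z0 Z0 ⇒ c c Z0 ⇒ c c c

c c c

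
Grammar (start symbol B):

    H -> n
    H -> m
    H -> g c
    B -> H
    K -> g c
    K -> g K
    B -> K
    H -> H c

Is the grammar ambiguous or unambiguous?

Ambiguous

Witness: g c

Derivation 1: B ⇒ H ⇒ g c
Derivation 2: B ⇒ K ⇒ g c

Two distinct leftmost derivations for the same string.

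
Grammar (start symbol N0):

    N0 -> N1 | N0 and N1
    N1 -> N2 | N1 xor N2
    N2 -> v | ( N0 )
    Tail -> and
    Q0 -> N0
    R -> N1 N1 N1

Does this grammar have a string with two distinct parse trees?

(Tail, Q0, R are unreachable from N0, so their rules don't affect L(N0).) The grammar is stratified — N0 handles 'and' (left-recursive), N1 handles 'xor', N2 atoms. Each operator has a fixed associativity and precedence level, so every string has one parse.

Unambiguous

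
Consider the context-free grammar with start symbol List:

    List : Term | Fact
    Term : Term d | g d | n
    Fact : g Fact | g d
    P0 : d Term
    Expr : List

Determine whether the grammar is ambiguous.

Ambiguous

Witness: g d

Derivation 1: List ⇒ Term ⇒ g d
Derivation 2: List ⇒ Fact ⇒ g d

Two distinct leftmost derivations for the same string.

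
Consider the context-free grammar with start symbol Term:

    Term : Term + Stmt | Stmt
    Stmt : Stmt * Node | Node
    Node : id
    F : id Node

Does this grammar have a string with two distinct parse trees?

Only Term, Stmt, Node are reachable from Term; ignoring the rest: The grammar is stratified — Term handles '+' (left-recursive), Stmt handles '*', Node atoms. Each operator has a fixed associativity and precedence level, so every string has one parse.

Unambiguous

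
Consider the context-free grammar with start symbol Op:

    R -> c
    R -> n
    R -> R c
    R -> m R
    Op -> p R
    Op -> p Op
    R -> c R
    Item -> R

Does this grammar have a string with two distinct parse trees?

Ambiguous

Witness: p c c

Derivation 1: Op ⇒ p R ⇒ p R c ⇒ p c c
Derivation 2: Op ⇒ p R ⇒ p c R ⇒ p c c

Two distinct leftmost derivations for the same string.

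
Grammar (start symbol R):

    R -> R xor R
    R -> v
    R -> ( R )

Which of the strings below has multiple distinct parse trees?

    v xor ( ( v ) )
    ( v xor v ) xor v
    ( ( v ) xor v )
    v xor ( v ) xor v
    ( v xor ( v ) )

v xor ( ( v ) ): 1 tree
( v xor v ) xor v: 1 tree
( ( v ) xor v ): 1 tree
v xor ( v ) xor v: 2 trees
( v xor ( v ) ): 1 tree

v xor ( v ) xor v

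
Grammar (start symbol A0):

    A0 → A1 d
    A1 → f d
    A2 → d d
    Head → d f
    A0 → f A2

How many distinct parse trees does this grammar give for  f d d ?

Parse trees for f d d:
  [A0 [A1 f d] d]
  [A0 f [A2 d d]]

2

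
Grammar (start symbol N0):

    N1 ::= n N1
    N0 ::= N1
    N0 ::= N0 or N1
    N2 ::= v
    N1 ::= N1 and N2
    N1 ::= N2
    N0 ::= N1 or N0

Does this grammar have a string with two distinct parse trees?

Ambiguous

Witness: v or v

Derivation 1: N0 ⇒ N0 or N1 ⇒ N1 or N1 ⇒ N2 or N1 ⇒ v or N1 ⇒ v or N2 ⇒ v or v
Derivation 2: N0 ⇒ N1 or N0 ⇒ N2 or N0 ⇒ v or N0 ⇒ v or N1 ⇒ v or N2 ⇒ v or v

Two distinct leftmost derivations for the same string.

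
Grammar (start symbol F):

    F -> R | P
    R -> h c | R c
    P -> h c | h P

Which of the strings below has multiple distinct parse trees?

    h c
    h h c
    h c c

h c

h c: 2 trees
h h c: 1 tree
h c c: 1 tree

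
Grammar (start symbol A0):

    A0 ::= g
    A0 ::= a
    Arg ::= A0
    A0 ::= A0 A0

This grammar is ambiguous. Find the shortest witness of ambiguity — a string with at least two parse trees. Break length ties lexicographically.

length 1: no string has ≥2 trees
length 2: no string has ≥2 trees
length 3: a a a has 2 parse trees

Two derivations of a a a:
  A0 ⇒ A0 A0 ⇒ a A0 ⇒ a A0 A0 ⇒ a a A0 ⇒ a a a
  A0 ⇒ A0 A0 ⇒ A0 A0 A0 ⇒ a A0 A0 ⇒ a a A0 ⇒ a a a

a a a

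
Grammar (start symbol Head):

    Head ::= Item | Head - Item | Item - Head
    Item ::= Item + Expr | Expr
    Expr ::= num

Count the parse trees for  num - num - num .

4

Parse trees for num - num - num:
  [Head [Head [Head [Item [Expr num]]] - [Item [Expr num]]] - [Item [Expr num]]]
  [Head [Head [Item [Expr num]] - [Head [Item [Expr num]]]] - [Item [Expr num]]]
  [Head [Item [Expr num]] - [Head [Head [Item [Expr num]]] - [Item [Expr num]]]]
  [Head [Item [Expr num]] - [Head [Item [Expr num]] - [Head [Item [Expr num]]]]]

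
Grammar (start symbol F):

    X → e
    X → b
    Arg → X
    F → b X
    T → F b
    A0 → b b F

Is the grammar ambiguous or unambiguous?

Unambiguous

(A0, Arg, T are unreachable from F, so their rules don't affect L(F).) Each reachable nonterminal has at most one production per leading terminal, and all productions are right-linear; the derivation is determined token-by-token.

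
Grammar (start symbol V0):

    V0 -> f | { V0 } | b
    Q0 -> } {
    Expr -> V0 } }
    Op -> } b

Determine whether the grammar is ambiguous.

Only V0 is reachable from V0; ignoring the rest: Each string is a nest of matched brackets around a single atom. An opening bracket forces the recursive rule; an atom forces the base rule.

Unambiguous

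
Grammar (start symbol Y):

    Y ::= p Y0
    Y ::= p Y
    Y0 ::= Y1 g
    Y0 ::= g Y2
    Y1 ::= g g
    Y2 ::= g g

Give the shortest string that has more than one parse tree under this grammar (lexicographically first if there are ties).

p g g g

length 4: p g g g has 2 parse trees

Two derivations of p g g g:
  Y ⇒ p Y0 ⇒ p Y1 g ⇒ p g g g
  Y ⇒ p Y0 ⇒ p g Y2 ⇒ p g g g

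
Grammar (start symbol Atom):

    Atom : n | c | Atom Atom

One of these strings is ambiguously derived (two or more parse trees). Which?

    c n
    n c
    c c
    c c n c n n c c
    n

c c n c n n c c

c n: 1 tree
n c: 1 tree
c c: 1 tree
c c n c n n c c: 429 trees
n: 1 tree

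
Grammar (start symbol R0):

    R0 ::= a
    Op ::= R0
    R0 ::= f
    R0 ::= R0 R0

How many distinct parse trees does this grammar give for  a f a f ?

5

Parse trees for a f a f:
  [R0 [R0 a] [R0 [R0 f] [R0 [R0 a] [R0 f]]]]
  [R0 [R0 a] [R0 [R0 [R0 f] [R0 a]] [R0 f]]]
  [R0 [R0 [R0 a] [R0 f]] [R0 [R0 a] [R0 f]]]
  [R0 [R0 [R0 a] [R0 [R0 f] [R0 a]]] [R0 f]]
  [R0 [R0 [R0 [R0 a] [R0 f]] [R0 a]] [R0 f]]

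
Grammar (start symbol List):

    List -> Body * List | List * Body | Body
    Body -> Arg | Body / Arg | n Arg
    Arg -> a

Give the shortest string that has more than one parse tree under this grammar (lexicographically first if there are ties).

a * a

length 1: no string has ≥2 trees
length 2: no string has ≥2 trees
length 3: a * a has 2 parse trees

Two derivations of a * a:
  List ⇒ Body * List ⇒ Arg * List ⇒ a * List ⇒ a * Body ⇒ a * Arg ⇒ a * a
  List ⇒ List * Body ⇒ Body * Body ⇒ Arg * Body ⇒ a * Body ⇒ a * Arg ⇒ a * a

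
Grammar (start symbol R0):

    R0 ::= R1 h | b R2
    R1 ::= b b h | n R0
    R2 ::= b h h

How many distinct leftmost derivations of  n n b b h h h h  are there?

Parse trees for n n b b h h h h:
  [R0 [R1 n [R0 [R1 n [R0 [R1 b b h] h]] h]] h]
  [R0 [R1 n [R0 [R1 n [R0 b [R2 b h h]]] h]] h]

2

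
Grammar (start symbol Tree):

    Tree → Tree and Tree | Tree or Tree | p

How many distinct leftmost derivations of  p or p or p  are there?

Parse trees for p or p or p:
  [Tree [Tree p] or [Tree [Tree p] or [Tree p]]]
  [Tree [Tree [Tree p] or [Tree p]] or [Tree p]]

2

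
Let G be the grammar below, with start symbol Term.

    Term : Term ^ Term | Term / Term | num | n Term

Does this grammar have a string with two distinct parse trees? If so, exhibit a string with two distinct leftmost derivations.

Ambiguous

Witness: n num / num

Derivation 1: Term ⇒ Term / Term ⇒ n Term / Term ⇒ n num / Term ⇒ n num / num
Derivation 2: Term ⇒ n Term ⇒ n Term / Term ⇒ n num / Term ⇒ n num / num

Two distinct leftmost derivations for the same string.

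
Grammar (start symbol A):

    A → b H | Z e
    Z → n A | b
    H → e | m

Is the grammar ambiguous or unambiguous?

Ambiguous

Witness: b e

Derivation 1: A ⇒ b H ⇒ b e
Derivation 2: A ⇒ Z e ⇒ b e

Two distinct leftmost derivations for the same string.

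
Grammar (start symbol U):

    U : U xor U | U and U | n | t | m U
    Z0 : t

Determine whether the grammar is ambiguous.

Ambiguous

Witness: m n and n

Derivation 1: U ⇒ U and U ⇒ m U and U ⇒ m n and U ⇒ m n and n
Derivation 2: U ⇒ m U ⇒ m U and U ⇒ m n and U ⇒ m n and n

Two distinct leftmost derivations for the same string.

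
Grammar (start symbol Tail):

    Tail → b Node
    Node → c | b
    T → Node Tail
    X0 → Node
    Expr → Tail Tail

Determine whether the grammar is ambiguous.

Only Tail, Node are reachable from Tail; ignoring the rest: Each reachable nonterminal has at most one production per leading terminal, and all productions are right-linear; the derivation is determined token-by-token.

Unambiguous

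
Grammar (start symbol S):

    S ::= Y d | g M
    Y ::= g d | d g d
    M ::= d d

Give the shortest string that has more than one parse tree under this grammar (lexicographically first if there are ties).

g d d

length 3: g d d has 2 parse trees

Two derivations of g d d:
  S ⇒ Y d ⇒ g d d
  S ⇒ g M ⇒ g d d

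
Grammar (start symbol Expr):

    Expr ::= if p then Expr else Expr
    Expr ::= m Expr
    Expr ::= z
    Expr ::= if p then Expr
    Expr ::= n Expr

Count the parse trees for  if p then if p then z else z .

Parse trees for if p then if p then z else z:
  [Expr if p then [Expr if p then [Expr z]] else [Expr z]]
  [Expr if p then [Expr if p then [Expr z] else [Expr z]]]

2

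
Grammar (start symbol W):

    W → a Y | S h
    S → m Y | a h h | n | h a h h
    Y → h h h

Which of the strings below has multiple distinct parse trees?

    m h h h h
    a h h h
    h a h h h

m h h h h: 1 tree
a h h h: 2 trees
h a h h h: 1 tree

a h h h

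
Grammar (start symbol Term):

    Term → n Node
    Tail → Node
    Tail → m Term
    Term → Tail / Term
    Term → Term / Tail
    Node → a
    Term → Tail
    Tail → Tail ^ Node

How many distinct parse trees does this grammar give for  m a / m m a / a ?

28

Parse trees for m a / m m a / a (showing first 6 of 28):
  [Term [Tail m [Term [Tail [Node a]]]] / [Term [Tail m [Term [Tail m [Term [Tail [Node a]]]]]] / [Term [Tail [Node a]]]]]
  [Term [Tail m [Term [Tail [Node a]]]] / [Term [Term [Tail m [Term [Tail m [Term [Tail [Node a]]]]]]] / [Tail [Node a]]]]
  [Term [Tail m [Term [Tail [Node a]]]] / [Term [Tail m [Term [Tail m [Term [Tail [Node a]]]] / [Term [Tail [Node a]]]]]]]
  [Term [Tail m [Term [Tail [Node a]]]] / [Term [Tail m [Term [Term [Tail m [Term [Tail [Node a]]]]] / [Tail [Node a]]]]]]
  [Term [Tail m [Term [Tail [Node a]]]] / [Term [Tail m [Term [Tail m [Term [Tail [Node a]] / [Term [Tail [Node a]]]]]]]]]
  [Term [Tail m [Term [Tail [Node a]]]] / [Term [Tail m [Term [Tail m [Term [Term [Tail [Node a]]] / [Tail [Node a]]]]]]]]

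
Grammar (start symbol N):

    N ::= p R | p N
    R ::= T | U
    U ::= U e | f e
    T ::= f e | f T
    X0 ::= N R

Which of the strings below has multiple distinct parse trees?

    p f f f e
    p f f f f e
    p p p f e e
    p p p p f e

p p p p f e

p f f f e: 1 tree
p f f f f e: 1 tree
p p p f e e: 1 tree
p p p p f e: 2 trees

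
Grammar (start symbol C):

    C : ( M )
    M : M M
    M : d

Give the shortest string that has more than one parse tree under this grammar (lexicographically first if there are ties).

length 3: no string has ≥2 trees
length 4: no string has ≥2 trees
length 5: ( d d d ) has 2 parse trees

Two derivations of ( d d d ):
  C ⇒ ( M ) ⇒ ( M M ) ⇒ ( M M M ) ⇒ ( d M M ) ⇒ ( d d M ) ⇒ ( d d d )
  C ⇒ ( M ) ⇒ ( M M ) ⇒ ( d M ) ⇒ ( d M M ) ⇒ ( d d M ) ⇒ ( d d d )

( d d d )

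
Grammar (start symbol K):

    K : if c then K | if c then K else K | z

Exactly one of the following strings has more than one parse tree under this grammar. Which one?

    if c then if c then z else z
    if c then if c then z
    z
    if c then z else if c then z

if c then if c then z else z: 2 trees
if c then if c then z: 1 tree
z: 1 tree
if c then z else if c then z: 1 tree

if c then if c then z else z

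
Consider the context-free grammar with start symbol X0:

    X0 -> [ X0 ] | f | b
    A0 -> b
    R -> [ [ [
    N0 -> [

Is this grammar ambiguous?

Only X0 is reachable from X0; ignoring the rest: Each string is a nest of matched brackets around a single atom. An opening bracket forces the recursive rule; an atom forces the base rule.

Unambiguous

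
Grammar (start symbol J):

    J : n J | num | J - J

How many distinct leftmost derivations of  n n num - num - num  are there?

9

Parse trees for n n num - num - num (showing first 6 of 9):
  [J n [J n [J [J num] - [J [J num] - [J num]]]]]
  [J n [J n [J [J [J num] - [J num]] - [J num]]]]
  [J n [J [J n [J num]] - [J [J num] - [J num]]]]
  [J n [J [J n [J [J num] - [J num]]] - [J num]]]
  [J n [J [J [J n [J num]] - [J num]] - [J num]]]
  [J [J n [J n [J num]]] - [J [J num] - [J num]]]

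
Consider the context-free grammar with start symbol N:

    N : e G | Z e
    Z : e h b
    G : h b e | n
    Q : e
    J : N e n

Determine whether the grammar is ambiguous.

Witness: e h b e

Derivation 1: N ⇒ e G ⇒ e h b e
Derivation 2: N ⇒ Z e ⇒ e h b e

Two distinct leftmost derivations for the same string.

Ambiguous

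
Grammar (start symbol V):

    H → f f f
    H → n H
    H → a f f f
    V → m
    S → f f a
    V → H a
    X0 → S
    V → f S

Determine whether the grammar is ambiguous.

Witness: f f f a

Derivation 1: V ⇒ H a ⇒ f f f a
Derivation 2: V ⇒ f S ⇒ f f f a

Two distinct leftmost derivations for the same string.

Ambiguous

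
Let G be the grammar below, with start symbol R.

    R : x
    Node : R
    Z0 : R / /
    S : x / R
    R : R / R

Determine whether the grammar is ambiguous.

Ambiguous

Witness: x / x / x

Derivation 1: R ⇒ R / R ⇒ x / R ⇒ x / R / R ⇒ x / x / R ⇒ x / x / x
Derivation 2: R ⇒ R / R ⇒ R / R / R ⇒ x / R / R ⇒ x / x / R ⇒ x / x / x

Two distinct leftmost derivations for the same string.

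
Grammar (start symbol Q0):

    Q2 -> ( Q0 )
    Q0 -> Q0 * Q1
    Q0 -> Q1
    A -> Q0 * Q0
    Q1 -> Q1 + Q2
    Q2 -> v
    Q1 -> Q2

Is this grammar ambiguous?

Only Q0, Q1, Q2 are reachable from Q0; ignoring the rest: Q0 → Q0 * Q1 | Q1  ;  Q1 → Q1 + Q2 | Q2  — a left-associative chain with Q2 at the bottom. Each string factors uniquely by precedence.

Unambiguous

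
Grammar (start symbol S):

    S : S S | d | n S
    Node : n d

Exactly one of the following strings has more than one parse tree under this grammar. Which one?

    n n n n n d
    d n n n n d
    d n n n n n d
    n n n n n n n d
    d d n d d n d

n n n n n d: 1 tree
d n n n n d: 1 tree
d n n n n n d: 1 tree
n n n n n n n d: 1 tree
d d n d d n d: 23 trees

d d n d d n d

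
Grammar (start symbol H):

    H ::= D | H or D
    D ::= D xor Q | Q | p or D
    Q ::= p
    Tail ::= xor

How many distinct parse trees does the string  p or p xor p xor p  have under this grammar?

Parse trees for p or p xor p xor p:
  [H [D [D [D p or [D [Q p]]] xor [Q p]] xor [Q p]]]
  [H [D [D p or [D [D [Q p]] xor [Q p]]] xor [Q p]]]
  [H [D p or [D [D [D [Q p]] xor [Q p]] xor [Q p]]]]
  [H [H [D [Q p]]] or [D [D [D [Q p]] xor [Q p]] xor [Q p]]]

4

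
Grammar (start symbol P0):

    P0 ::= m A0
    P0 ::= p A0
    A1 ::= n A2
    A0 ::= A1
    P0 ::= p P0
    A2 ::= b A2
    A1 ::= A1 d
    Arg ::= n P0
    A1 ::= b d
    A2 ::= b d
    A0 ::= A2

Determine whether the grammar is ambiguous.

Ambiguous

Witness: m b d

Derivation 1: P0 ⇒ m A0 ⇒ m A1 ⇒ m b d
Derivation 2: P0 ⇒ m A0 ⇒ m A2 ⇒ m b d

Two distinct leftmost derivations for the same string.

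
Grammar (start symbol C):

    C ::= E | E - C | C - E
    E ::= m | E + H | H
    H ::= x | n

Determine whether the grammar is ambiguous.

Witness: m - m

Derivation 1: C ⇒ E - C ⇒ m - C ⇒ m - E ⇒ m - m
Derivation 2: C ⇒ C - E ⇒ E - E ⇒ m - E ⇒ m - m

Two distinct leftmost derivations for the same string.

Ambiguous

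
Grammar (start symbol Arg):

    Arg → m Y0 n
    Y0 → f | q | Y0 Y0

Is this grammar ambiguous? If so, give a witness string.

Witness: m f f f n

Derivation 1: Arg ⇒ m Y0 n ⇒ m Y0 Y0 n ⇒ m f Y0 n ⇒ m f Y0 Y0 n ⇒ m f f Y0 n ⇒ m f f f n
Derivation 2: Arg ⇒ m Y0 n ⇒ m Y0 Y0 n ⇒ m Y0 Y0 Y0 n ⇒ m f Y0 Y0 n ⇒ m f f Y0 n ⇒ m f f f n

Two distinct leftmost derivations for the same string.

Ambiguous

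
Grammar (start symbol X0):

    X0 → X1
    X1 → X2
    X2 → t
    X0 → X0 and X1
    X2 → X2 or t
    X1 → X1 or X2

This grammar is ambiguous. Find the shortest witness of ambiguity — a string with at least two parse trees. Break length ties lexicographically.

t or t

length 1: no string has ≥2 trees
length 3: t or t has 2 parse trees

Two derivations of t or t:
  X0 ⇒ X1 ⇒ X2 ⇒ X2 or t ⇒ t or t
  X0 ⇒ X1 ⇒ X1 or X2 ⇒ X2 or X2 ⇒ t or X2 ⇒ t or t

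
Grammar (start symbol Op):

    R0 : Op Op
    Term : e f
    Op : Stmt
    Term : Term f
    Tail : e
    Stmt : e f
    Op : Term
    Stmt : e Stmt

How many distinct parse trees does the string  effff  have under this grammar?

Parse trees for effff:
  [Op [Term [Term [Term [Term e f] f] f] f]]

1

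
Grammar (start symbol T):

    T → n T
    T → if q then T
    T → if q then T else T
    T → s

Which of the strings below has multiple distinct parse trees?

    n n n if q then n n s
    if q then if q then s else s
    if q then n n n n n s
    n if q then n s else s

if q then if q then s else s

n n n if q then n n s: 1 tree
if q then if q then s else s: 2 trees
if q then n n n n n s: 1 tree
n if q then n s else s: 1 tree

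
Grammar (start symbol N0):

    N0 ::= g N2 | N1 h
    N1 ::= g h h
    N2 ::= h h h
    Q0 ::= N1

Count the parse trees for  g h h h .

Parse trees for g h h h:
  [N0 g [N2 h h h]]
  [N0 [N1 g h h] h]

2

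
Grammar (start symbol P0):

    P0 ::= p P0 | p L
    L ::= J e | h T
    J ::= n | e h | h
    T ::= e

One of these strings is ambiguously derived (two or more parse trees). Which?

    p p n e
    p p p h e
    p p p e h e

p p n e: 1 tree
p p p h e: 2 trees
p p p e h e: 1 tree

p p p h e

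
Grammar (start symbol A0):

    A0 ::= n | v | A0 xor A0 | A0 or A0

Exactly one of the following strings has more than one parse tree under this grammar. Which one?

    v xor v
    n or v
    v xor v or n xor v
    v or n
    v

v xor v: 1 tree
n or v: 1 tree
v xor v or n xor v: 5 trees
v or n: 1 tree
v: 1 tree

v xor v or n xor v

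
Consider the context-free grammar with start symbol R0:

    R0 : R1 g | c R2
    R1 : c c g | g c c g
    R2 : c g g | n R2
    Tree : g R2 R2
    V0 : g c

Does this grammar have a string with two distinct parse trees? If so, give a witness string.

Ambiguous

Witness: c c g g

Derivation 1: R0 ⇒ R1 g ⇒ c c g g
Derivation 2: R0 ⇒ c R2 ⇒ c c g g

Two distinct leftmost derivations for the same string.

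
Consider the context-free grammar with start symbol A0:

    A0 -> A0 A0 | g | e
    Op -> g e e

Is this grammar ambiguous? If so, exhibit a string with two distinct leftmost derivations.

Witness: e e e

Derivation 1: A0 ⇒ A0 A0 ⇒ A0 A0 A0 ⇒ e A0 A0 ⇒ e e A0 ⇒ e e e
Derivation 2: A0 ⇒ A0 A0 ⇒ e A0 ⇒ e A0 A0 ⇒ e e A0 ⇒ e e e

Two distinct leftmost derivations for the same string.

Ambiguous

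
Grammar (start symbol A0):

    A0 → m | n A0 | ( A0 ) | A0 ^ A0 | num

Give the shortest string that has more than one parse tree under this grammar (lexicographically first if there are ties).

n m ^ m

length 1: no string has ≥2 trees
length 2: no string has ≥2 trees
length 3: no string has ≥2 trees
length 4: n m ^ m has 2 parse trees

Two derivations of n m ^ m:
  A0 ⇒ n A0 ⇒ n A0 ^ A0 ⇒ n m ^ A0 ⇒ n m ^ m
  A0 ⇒ A0 ^ A0 ⇒ n A0 ^ A0 ⇒ n m ^ A0 ⇒ n m ^ m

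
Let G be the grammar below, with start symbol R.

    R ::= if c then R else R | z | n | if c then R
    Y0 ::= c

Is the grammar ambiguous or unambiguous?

Ambiguous

Witness: if c then if c then n else n

Derivation 1: R ⇒ if c then R else R ⇒ if c then if c then R else R ⇒ if c then if c then n else R ⇒ if c then if c then n else n
Derivation 2: R ⇒ if c then R ⇒ if c then if c then R else R ⇒ if c then if c then n else R ⇒ if c then if c then n else n

Two distinct leftmost derivations for the same string.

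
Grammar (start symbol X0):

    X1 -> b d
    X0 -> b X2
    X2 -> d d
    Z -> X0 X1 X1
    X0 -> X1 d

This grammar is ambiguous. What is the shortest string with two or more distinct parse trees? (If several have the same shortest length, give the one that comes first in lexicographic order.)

length 3: b d d has 2 parse trees

Two derivations of b d d:
  X0 ⇒ b X2 ⇒ b d d
  X0 ⇒ X1 d ⇒ b d d

b d d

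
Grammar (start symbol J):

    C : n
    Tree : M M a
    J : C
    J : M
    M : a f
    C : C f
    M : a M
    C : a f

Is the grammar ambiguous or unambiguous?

Ambiguous

Witness: a f

Derivation 1: J ⇒ C ⇒ a f
Derivation 2: J ⇒ M ⇒ a f

Two distinct leftmost derivations for the same string.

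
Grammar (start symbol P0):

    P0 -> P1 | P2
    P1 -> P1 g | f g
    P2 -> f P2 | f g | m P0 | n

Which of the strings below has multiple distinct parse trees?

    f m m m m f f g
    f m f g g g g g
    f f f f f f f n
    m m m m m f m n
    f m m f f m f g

f m m f f m f g

f m m m m f f g: 1 tree
f m f g g g g g: 1 tree
f f f f f f f n: 1 tree
m m m m m f m n: 1 tree
f m m f f m f g: 2 trees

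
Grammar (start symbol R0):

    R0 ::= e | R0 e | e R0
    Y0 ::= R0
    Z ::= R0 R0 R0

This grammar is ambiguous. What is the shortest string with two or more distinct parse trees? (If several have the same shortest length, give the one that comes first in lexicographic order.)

length 1: no string has ≥2 trees
length 2: e e has 2 parse trees

Two derivations of e e:
  R0 ⇒ R0 e ⇒ e e
  R0 ⇒ e R0 ⇒ e e

e e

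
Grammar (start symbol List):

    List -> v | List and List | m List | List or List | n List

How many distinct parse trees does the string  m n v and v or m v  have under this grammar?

9

Parse trees for m n v and v or m v (showing first 6 of 9):
  [List [List m [List n [List v]]] and [List [List v] or [List m [List v]]]]
  [List m [List [List n [List v]] and [List [List v] or [List m [List v]]]]]
  [List m [List [List [List n [List v]] and [List v]] or [List m [List v]]]]
  [List m [List [List n [List [List v] and [List v]]] or [List m [List v]]]]
  [List m [List n [List [List v] and [List [List v] or [List m [List v]]]]]]
  [List m [List n [List [List [List v] and [List v]] or [List m [List v]]]]]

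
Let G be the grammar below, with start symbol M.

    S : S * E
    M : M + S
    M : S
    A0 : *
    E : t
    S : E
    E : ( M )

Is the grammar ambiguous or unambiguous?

Only M, S, E are reachable from M; ignoring the rest: This is a standard precedence ladder (M over S over E), with each level left-recursive on its own operator ('+' at M, '*' at S). That structure is LR(1), hence unambiguous.

Unambiguous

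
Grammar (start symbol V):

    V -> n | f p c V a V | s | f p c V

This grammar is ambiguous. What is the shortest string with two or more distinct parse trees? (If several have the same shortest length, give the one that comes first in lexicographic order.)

f p c f p c n a n

length 1: no string has ≥2 trees
length 4: no string has ≥2 trees
length 6: no string has ≥2 trees
length 7: no string has ≥2 trees
length 9: f p c f p c n a n has 2 parse trees

Two derivations of f p c f p c n a n:
  V ⇒ f p c V a V ⇒ f p c f p c V a V ⇒ f p c f p c n a V ⇒ f p c f p c n a n
  V ⇒ f p c V ⇒ f p c f p c V a V ⇒ f p c f p c n a V ⇒ f p c f p c n a n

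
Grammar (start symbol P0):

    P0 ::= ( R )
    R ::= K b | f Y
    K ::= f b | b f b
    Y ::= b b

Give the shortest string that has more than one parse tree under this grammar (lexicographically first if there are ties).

( f b b )

length 5: ( f b b ) has 2 parse trees

Two derivations of ( f b b ):
  P0 ⇒ ( R ) ⇒ ( K b ) ⇒ ( f b b )
  P0 ⇒ ( R ) ⇒ ( f Y ) ⇒ ( f b b )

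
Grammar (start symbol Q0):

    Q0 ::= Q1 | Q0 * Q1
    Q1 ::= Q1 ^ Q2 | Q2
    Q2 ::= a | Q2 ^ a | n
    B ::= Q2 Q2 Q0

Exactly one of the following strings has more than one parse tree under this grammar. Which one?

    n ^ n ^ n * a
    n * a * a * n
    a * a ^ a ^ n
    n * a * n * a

a * a ^ a ^ n

n ^ n ^ n * a: 1 tree
n * a * a * n: 1 tree
a * a ^ a ^ n: 2 trees
n * a * n * a: 1 tree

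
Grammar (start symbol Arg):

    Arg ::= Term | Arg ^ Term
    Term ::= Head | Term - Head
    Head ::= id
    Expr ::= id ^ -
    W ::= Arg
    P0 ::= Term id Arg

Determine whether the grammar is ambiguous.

Only Arg, Term, Head are reachable from Arg; ignoring the rest: The grammar is stratified — Arg handles '^' (left-recursive), Term handles '-', Head atoms. Each operator has a fixed associativity and precedence level, so every string has one parse.

Unambiguous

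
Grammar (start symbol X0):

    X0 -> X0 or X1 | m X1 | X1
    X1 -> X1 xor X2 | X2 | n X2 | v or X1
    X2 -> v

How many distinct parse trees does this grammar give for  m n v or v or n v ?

2

Parse trees for m n v or v or n v:
  [X0 [X0 m [X1 n [X2 v]]] or [X1 v or [X1 n [X2 v]]]]
  [X0 [X0 [X0 m [X1 n [X2 v]]] or [X1 [X2 v]]] or [X1 n [X2 v]]]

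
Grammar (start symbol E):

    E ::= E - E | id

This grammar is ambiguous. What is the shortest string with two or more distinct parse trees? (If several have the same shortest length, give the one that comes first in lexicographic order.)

length 1: no string has ≥2 trees
length 3: no string has ≥2 trees
length 5: id - id - id has 2 parse trees

Two derivations of id - id - id:
  E ⇒ E - E ⇒ E - E - E ⇒ id - E - E ⇒ id - id - E ⇒ id - id - id
  E ⇒ E - E ⇒ id - E ⇒ id - E - E ⇒ id - id - E ⇒ id - id - id

id - id - id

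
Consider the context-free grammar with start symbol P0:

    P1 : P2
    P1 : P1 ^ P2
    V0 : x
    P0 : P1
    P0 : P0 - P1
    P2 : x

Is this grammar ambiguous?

Unambiguous

(V0 is unreachable from P0, so its rules don't affect L(P0).) P0 → P0 - P1 | P1  ;  P1 → P1 ^ P2 | P2  — a left-associative chain with P2 at the bottom. Each string factors uniquely by precedence.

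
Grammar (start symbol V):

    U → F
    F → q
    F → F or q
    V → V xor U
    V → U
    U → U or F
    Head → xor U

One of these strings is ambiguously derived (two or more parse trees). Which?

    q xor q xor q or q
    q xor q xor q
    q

q xor q xor q or q

q xor q xor q or q: 2 trees
q xor q xor q: 1 tree
q: 1 tree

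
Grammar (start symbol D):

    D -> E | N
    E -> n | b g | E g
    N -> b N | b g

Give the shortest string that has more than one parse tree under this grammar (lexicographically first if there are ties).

length 1: no string has ≥2 trees
length 2: b g has 2 parse trees

Two derivations of b g:
  D ⇒ E ⇒ b g
  D ⇒ N ⇒ b g

b g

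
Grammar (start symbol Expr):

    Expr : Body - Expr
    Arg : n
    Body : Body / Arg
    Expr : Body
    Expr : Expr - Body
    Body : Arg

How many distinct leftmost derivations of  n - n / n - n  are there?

Parse trees for n - n / n - n:
  [Expr [Body [Arg n]] - [Expr [Body [Body [Arg n]] / [Arg n]] - [Expr [Body [Arg n]]]]]
  [Expr [Body [Arg n]] - [Expr [Expr [Body [Body [Arg n]] / [Arg n]]] - [Body [Arg n]]]]
  [Expr [Expr [Body [Arg n]] - [Expr [Body [Body [Arg n]] / [Arg n]]]] - [Body [Arg n]]]
  [Expr [Expr [Expr [Body [Arg n]]] - [Body [Body [Arg n]] / [Arg n]]] - [Body [Arg n]]]

4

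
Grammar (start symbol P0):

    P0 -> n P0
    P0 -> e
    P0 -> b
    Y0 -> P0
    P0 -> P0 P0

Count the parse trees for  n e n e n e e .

30

Parse trees for n e n e n e e (showing first 6 of 30):
  [P0 n [P0 [P0 e] [P0 n [P0 [P0 e] [P0 n [P0 [P0 e] [P0 e]]]]]]]
  [P0 n [P0 [P0 e] [P0 n [P0 [P0 e] [P0 [P0 n [P0 e]] [P0 e]]]]]]
  [P0 n [P0 [P0 e] [P0 n [P0 [P0 [P0 e] [P0 n [P0 e]]] [P0 e]]]]]
  [P0 n [P0 [P0 e] [P0 [P0 n [P0 e]] [P0 n [P0 [P0 e] [P0 e]]]]]]
  [P0 n [P0 [P0 e] [P0 [P0 n [P0 e]] [P0 [P0 n [P0 e]] [P0 e]]]]]
  [P0 n [P0 [P0 e] [P0 [P0 n [P0 [P0 e] [P0 n [P0 e]]]] [P0 e]]]]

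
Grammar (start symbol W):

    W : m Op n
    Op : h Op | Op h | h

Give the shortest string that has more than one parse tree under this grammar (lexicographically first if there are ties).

length 3: no string has ≥2 trees
length 4: m h h n has 2 parse trees

Two derivations of m h h n:
  W ⇒ m Op n ⇒ m h Op n ⇒ m h h n
  W ⇒ m Op n ⇒ m Op h n ⇒ m h h n

m h h n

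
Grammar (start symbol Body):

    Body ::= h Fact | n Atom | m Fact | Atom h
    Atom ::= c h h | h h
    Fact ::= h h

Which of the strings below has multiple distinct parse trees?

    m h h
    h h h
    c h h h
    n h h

h h h

m h h: 1 tree
h h h: 2 trees
c h h h: 1 tree
n h h: 1 tree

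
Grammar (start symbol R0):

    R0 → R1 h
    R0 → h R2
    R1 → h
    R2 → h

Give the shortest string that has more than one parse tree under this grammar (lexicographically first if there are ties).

length 2: h h has 2 parse trees

Two derivations of h h:
  R0 ⇒ R1 h ⇒ h h
  R0 ⇒ h R2 ⇒ h h

h h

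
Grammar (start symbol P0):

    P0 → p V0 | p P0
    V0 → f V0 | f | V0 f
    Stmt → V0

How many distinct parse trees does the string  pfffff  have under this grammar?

16

Parse trees for pfffff (showing first 6 of 16):
  [P0 p [V0 f [V0 f [V0 f [V0 f [V0 f]]]]]]
  [P0 p [V0 f [V0 f [V0 f [V0 [V0 f] f]]]]]
  [P0 p [V0 f [V0 f [V0 [V0 f [V0 f]] f]]]]
  [P0 p [V0 f [V0 f [V0 [V0 [V0 f] f] f]]]]
  [P0 p [V0 f [V0 [V0 f [V0 f [V0 f]]] f]]]
  [P0 p [V0 f [V0 [V0 f [V0 [V0 f] f]] f]]]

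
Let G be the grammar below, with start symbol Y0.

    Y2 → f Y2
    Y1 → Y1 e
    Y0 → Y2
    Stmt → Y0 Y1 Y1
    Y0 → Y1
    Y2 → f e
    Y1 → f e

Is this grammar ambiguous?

Witness: f e

Derivation 1: Y0 ⇒ Y2 ⇒ f e
Derivation 2: Y0 ⇒ Y1 ⇒ f e

Two distinct leftmost derivations for the same string.

Ambiguous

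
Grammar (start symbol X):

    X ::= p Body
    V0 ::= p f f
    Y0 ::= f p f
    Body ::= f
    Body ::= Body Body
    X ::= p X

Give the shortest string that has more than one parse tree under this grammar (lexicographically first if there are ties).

length 2: no string has ≥2 trees
length 3: no string has ≥2 trees
length 4: p f f f has 2 parse trees

Two derivations of p f f f:
  X ⇒ p Body ⇒ p Body Body ⇒ p f Body ⇒ p f Body Body ⇒ p f f Body ⇒ p f f f
  X ⇒ p Body ⇒ p Body Body ⇒ p Body Body Body ⇒ p f Body Body ⇒ p f f Body ⇒ p f f f

p f f f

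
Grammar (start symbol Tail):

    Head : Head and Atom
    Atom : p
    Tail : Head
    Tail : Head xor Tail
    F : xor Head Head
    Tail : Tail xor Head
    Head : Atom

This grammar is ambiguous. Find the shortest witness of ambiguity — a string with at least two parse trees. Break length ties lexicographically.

length 1: no string has ≥2 trees
length 3: p xor p has 2 parse trees

Two derivations of p xor p:
  Tail ⇒ Head xor Tail ⇒ Atom xor Tail ⇒ p xor Tail ⇒ p xor Head ⇒ p xor Atom ⇒ p xor p
  Tail ⇒ Tail xor Head ⇒ Head xor Head ⇒ Atom xor Head ⇒ p xor Head ⇒ p xor Atom ⇒ p xor p

p xor p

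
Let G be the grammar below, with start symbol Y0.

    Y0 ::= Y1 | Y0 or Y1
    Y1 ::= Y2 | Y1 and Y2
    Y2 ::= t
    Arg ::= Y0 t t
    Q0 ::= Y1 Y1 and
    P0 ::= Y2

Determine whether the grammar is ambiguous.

(Arg, Q0, P0 are unreachable from Y0, so their rules don't affect L(Y0).) The grammar is stratified — Y0 handles 'or' (left-recursive), Y1 handles 'and', Y2 atoms. Each operator has a fixed associativity and precedence level, so every string has one parse.

Unambiguous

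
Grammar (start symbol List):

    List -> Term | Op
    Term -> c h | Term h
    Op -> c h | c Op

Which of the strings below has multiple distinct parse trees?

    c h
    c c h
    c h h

c h

c h: 2 trees
c c h: 1 tree
c h h: 1 tree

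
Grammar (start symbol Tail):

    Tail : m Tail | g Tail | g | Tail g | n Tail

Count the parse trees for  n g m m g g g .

Parse trees for n g m m g g g (showing first 6 of 22):
  [Tail [Tail [Tail n [Tail g [Tail m [Tail m [Tail g]]]]] g] g]
  [Tail [Tail n [Tail g [Tail m [Tail m [Tail g [Tail g]]]]]] g]
  [Tail [Tail n [Tail g [Tail m [Tail m [Tail [Tail g] g]]]]] g]
  [Tail [Tail n [Tail g [Tail m [Tail [Tail m [Tail g]] g]]]] g]
  [Tail [Tail n [Tail g [Tail [Tail m [Tail m [Tail g]]] g]]] g]
  [Tail [Tail n [Tail [Tail g [Tail m [Tail m [Tail g]]]] g]] g]

22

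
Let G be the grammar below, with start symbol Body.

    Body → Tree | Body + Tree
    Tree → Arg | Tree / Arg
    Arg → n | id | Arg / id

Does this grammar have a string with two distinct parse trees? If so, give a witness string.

Ambiguous

Witness: id / id

Derivation 1: Body ⇒ Tree ⇒ Arg ⇒ Arg / id ⇒ id / id
Derivation 2: Body ⇒ Tree ⇒ Tree / Arg ⇒ Arg / Arg ⇒ id / Arg ⇒ id / id

Two distinct leftmost derivations for the same string.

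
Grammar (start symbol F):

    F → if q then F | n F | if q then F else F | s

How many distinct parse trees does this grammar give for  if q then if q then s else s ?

2

Parse trees for if q then if q then s else s:
  [F if q then [F if q then [F s] else [F s]]]
  [F if q then [F if q then [F s]] else [F s]]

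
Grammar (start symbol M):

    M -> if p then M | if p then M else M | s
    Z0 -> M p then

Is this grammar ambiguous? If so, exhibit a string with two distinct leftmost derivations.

Ambiguous

Witness: if p then if p then s else s

Derivation 1: M ⇒ if p then M ⇒ if p then if p then M else M ⇒ if p then if p then s else M ⇒ if p then if p then s else s
Derivation 2: M ⇒ if p then M else M ⇒ if p then if p then M else M ⇒ if p then if p then s else M ⇒ if p then if p then s else s

Two distinct leftmost derivations for the same string.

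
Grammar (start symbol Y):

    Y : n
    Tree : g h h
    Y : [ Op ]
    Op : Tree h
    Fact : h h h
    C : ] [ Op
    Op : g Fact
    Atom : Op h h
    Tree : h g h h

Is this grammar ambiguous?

Witness: [ g h h h ]

Derivation 1: Y ⇒ [ Op ] ⇒ [ Tree h ] ⇒ [ g h h h ]
Derivation 2: Y ⇒ [ Op ] ⇒ [ g Fact ] ⇒ [ g h h h ]

Two distinct leftmost derivations for the same string.

Ambiguous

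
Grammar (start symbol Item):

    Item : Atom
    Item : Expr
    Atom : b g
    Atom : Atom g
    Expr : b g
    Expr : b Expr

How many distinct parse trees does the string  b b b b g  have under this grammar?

1

Parse trees for b b b b g:
  [Item [Expr b [Expr b [Expr b [Expr b g]]]]]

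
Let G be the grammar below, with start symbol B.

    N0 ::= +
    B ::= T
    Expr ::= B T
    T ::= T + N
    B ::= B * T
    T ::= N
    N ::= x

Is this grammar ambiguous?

Unambiguous

(Expr, N0 are unreachable from B, so their rules don't affect L(B).) The grammar is stratified — B handles '*' (left-recursive), T handles '+', N atoms. Each operator has a fixed associativity and precedence level, so every string has one parse.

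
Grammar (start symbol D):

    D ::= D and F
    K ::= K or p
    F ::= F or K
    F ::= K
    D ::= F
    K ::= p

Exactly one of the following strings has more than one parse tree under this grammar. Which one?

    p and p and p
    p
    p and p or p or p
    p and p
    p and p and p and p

p and p or p or p

p and p and p: 1 tree
p: 1 tree
p and p or p or p: 4 trees
p and p: 1 tree
p and p and p and p: 1 tree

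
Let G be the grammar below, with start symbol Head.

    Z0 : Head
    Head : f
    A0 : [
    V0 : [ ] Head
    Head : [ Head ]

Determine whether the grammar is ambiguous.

Only Head is reachable from Head; ignoring the rest: Each string is a nest of matched brackets around a single atom. An opening bracket forces the recursive rule; an atom forces the base rule.

Unambiguous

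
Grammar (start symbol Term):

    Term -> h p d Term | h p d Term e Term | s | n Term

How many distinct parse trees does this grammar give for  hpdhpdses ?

2

Parse trees for hpdhpdses:
  [Term h p d [Term h p d [Term s] e [Term s]]]
  [Term h p d [Term h p d [Term s]] e [Term s]]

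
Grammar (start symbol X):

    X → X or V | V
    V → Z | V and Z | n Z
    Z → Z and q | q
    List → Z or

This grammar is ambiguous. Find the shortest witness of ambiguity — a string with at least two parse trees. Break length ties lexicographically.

q and q

length 1: no string has ≥2 trees
length 2: no string has ≥2 trees
length 3: q and q has 2 parse trees

Two derivations of q and q:
  X ⇒ V ⇒ Z ⇒ Z and q ⇒ q and q
  X ⇒ V ⇒ V and Z ⇒ Z and Z ⇒ q and Z ⇒ q and q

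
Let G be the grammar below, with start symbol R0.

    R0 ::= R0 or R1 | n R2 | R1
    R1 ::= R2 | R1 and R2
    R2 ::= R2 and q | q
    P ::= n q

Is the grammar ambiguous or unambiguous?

Witness: q and q

Derivation 1: R0 ⇒ R1 ⇒ R2 ⇒ R2 and q ⇒ q and q
Derivation 2: R0 ⇒ R1 ⇒ R1 and R2 ⇒ R2 and R2 ⇒ q and R2 ⇒ q and q

Two distinct leftmost derivations for the same string.

Ambiguous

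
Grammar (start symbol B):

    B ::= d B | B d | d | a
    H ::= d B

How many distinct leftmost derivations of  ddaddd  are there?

Parse trees for ddaddd (showing first 6 of 10):
  [B d [B d [B [B [B [B a] d] d] d]]]
  [B d [B [B d [B [B [B a] d] d]] d]]
  [B d [B [B [B d [B [B a] d]] d] d]]
  [B d [B [B [B [B d [B a]] d] d] d]]
  [B [B d [B d [B [B [B a] d] d]]] d]
  [B [B d [B [B d [B [B a] d]] d]] d]

10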